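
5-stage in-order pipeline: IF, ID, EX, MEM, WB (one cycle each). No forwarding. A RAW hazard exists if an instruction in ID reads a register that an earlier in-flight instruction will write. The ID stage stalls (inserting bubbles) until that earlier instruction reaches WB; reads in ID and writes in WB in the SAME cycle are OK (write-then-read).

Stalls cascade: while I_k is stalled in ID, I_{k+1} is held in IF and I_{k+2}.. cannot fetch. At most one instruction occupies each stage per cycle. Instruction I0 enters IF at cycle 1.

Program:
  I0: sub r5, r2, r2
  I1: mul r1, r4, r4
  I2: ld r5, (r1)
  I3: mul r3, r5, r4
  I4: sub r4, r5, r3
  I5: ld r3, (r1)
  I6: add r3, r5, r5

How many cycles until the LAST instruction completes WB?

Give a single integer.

I0 sub r5 <- r2,r2: IF@1 ID@2 stall=0 (-) EX@3 MEM@4 WB@5
I1 mul r1 <- r4,r4: IF@2 ID@3 stall=0 (-) EX@4 MEM@5 WB@6
I2 ld r5 <- r1: IF@3 ID@4 stall=2 (RAW on I1.r1 (WB@6)) EX@7 MEM@8 WB@9
I3 mul r3 <- r5,r4: IF@4 ID@7 stall=2 (RAW on I2.r5 (WB@9)) EX@10 MEM@11 WB@12
I4 sub r4 <- r5,r3: IF@7 ID@10 stall=2 (RAW on I3.r3 (WB@12)) EX@13 MEM@14 WB@15
I5 ld r3 <- r1: IF@10 ID@13 stall=0 (-) EX@14 MEM@15 WB@16
I6 add r3 <- r5,r5: IF@13 ID@14 stall=0 (-) EX@15 MEM@16 WB@17

Answer: 17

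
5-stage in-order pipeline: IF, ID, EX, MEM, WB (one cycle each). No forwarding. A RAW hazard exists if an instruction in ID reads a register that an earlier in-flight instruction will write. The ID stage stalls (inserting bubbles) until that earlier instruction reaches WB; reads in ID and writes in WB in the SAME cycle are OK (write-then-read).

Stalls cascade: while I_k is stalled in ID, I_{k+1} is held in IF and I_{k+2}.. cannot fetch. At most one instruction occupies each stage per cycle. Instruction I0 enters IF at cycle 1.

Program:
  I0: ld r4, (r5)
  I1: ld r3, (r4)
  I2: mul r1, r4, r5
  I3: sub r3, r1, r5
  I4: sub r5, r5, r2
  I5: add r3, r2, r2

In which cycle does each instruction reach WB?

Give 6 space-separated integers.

I0 ld r4 <- r5: IF@1 ID@2 stall=0 (-) EX@3 MEM@4 WB@5
I1 ld r3 <- r4: IF@2 ID@3 stall=2 (RAW on I0.r4 (WB@5)) EX@6 MEM@7 WB@8
I2 mul r1 <- r4,r5: IF@3 ID@6 stall=0 (-) EX@7 MEM@8 WB@9
I3 sub r3 <- r1,r5: IF@6 ID@7 stall=2 (RAW on I2.r1 (WB@9)) EX@10 MEM@11 WB@12
I4 sub r5 <- r5,r2: IF@7 ID@10 stall=0 (-) EX@11 MEM@12 WB@13
I5 add r3 <- r2,r2: IF@10 ID@11 stall=0 (-) EX@12 MEM@13 WB@14

Answer: 5 8 9 12 13 14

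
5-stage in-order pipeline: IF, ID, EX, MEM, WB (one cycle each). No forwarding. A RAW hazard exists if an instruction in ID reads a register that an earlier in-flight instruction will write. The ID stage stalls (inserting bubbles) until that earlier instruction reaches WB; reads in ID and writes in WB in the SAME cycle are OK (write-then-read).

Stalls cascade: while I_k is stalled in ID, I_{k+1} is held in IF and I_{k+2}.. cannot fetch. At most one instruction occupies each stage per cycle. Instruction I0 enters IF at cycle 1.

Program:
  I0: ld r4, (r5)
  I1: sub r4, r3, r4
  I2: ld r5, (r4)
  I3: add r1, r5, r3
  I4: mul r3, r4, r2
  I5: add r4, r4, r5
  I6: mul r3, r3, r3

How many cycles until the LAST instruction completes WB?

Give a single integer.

I0 ld r4 <- r5: IF@1 ID@2 stall=0 (-) EX@3 MEM@4 WB@5
I1 sub r4 <- r3,r4: IF@2 ID@3 stall=2 (RAW on I0.r4 (WB@5)) EX@6 MEM@7 WB@8
I2 ld r5 <- r4: IF@3 ID@6 stall=2 (RAW on I1.r4 (WB@8)) EX@9 MEM@10 WB@11
I3 add r1 <- r5,r3: IF@6 ID@9 stall=2 (RAW on I2.r5 (WB@11)) EX@12 MEM@13 WB@14
I4 mul r3 <- r4,r2: IF@9 ID@12 stall=0 (-) EX@13 MEM@14 WB@15
I5 add r4 <- r4,r5: IF@12 ID@13 stall=0 (-) EX@14 MEM@15 WB@16
I6 mul r3 <- r3,r3: IF@13 ID@14 stall=1 (RAW on I4.r3 (WB@15)) EX@16 MEM@17 WB@18

Answer: 18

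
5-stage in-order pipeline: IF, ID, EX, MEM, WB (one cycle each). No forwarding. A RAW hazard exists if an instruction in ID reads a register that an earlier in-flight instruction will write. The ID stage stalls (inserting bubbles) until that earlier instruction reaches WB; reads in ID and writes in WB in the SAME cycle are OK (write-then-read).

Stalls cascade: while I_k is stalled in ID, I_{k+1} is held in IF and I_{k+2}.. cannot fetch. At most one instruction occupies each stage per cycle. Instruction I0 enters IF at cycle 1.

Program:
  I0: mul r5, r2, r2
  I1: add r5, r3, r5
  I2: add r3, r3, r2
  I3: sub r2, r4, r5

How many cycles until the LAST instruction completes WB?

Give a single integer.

I0 mul r5 <- r2,r2: IF@1 ID@2 stall=0 (-) EX@3 MEM@4 WB@5
I1 add r5 <- r3,r5: IF@2 ID@3 stall=2 (RAW on I0.r5 (WB@5)) EX@6 MEM@7 WB@8
I2 add r3 <- r3,r2: IF@3 ID@6 stall=0 (-) EX@7 MEM@8 WB@9
I3 sub r2 <- r4,r5: IF@6 ID@7 stall=1 (RAW on I1.r5 (WB@8)) EX@9 MEM@10 WB@11

Answer: 11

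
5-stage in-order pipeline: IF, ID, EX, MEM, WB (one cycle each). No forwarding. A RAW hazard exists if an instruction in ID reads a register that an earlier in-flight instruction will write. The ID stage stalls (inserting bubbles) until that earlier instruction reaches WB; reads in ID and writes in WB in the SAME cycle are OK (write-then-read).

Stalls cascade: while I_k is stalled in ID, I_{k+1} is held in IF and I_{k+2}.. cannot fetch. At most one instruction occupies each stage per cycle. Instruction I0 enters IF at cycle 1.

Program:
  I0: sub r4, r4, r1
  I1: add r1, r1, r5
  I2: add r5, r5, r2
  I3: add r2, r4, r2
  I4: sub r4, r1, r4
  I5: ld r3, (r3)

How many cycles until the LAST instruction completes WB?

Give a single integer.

I0 sub r4 <- r4,r1: IF@1 ID@2 stall=0 (-) EX@3 MEM@4 WB@5
I1 add r1 <- r1,r5: IF@2 ID@3 stall=0 (-) EX@4 MEM@5 WB@6
I2 add r5 <- r5,r2: IF@3 ID@4 stall=0 (-) EX@5 MEM@6 WB@7
I3 add r2 <- r4,r2: IF@4 ID@5 stall=0 (-) EX@6 MEM@7 WB@8
I4 sub r4 <- r1,r4: IF@5 ID@6 stall=0 (-) EX@7 MEM@8 WB@9
I5 ld r3 <- r3: IF@6 ID@7 stall=0 (-) EX@8 MEM@9 WB@10

Answer: 10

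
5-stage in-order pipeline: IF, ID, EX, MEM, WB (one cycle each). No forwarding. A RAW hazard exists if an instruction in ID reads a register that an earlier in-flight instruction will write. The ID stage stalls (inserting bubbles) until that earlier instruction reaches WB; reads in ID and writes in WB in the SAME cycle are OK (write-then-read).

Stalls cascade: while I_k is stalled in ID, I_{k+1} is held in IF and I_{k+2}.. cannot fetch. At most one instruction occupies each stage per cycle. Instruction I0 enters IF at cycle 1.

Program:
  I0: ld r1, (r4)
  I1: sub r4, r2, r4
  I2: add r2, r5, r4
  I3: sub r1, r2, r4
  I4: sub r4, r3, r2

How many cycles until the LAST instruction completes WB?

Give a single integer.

Answer: 13

Derivation:
I0 ld r1 <- r4: IF@1 ID@2 stall=0 (-) EX@3 MEM@4 WB@5
I1 sub r4 <- r2,r4: IF@2 ID@3 stall=0 (-) EX@4 MEM@5 WB@6
I2 add r2 <- r5,r4: IF@3 ID@4 stall=2 (RAW on I1.r4 (WB@6)) EX@7 MEM@8 WB@9
I3 sub r1 <- r2,r4: IF@4 ID@7 stall=2 (RAW on I2.r2 (WB@9)) EX@10 MEM@11 WB@12
I4 sub r4 <- r3,r2: IF@7 ID@10 stall=0 (-) EX@11 MEM@12 WB@13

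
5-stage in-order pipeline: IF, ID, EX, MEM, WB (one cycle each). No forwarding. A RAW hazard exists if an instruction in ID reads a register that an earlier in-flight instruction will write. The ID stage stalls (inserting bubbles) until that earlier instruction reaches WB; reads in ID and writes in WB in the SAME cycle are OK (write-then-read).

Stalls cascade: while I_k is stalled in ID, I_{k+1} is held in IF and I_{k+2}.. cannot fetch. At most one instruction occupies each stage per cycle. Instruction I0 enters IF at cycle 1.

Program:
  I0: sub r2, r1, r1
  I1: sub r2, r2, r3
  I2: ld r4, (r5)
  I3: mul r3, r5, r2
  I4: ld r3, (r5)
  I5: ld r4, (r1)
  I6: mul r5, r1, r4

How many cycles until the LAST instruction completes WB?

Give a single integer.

Answer: 16

Derivation:
I0 sub r2 <- r1,r1: IF@1 ID@2 stall=0 (-) EX@3 MEM@4 WB@5
I1 sub r2 <- r2,r3: IF@2 ID@3 stall=2 (RAW on I0.r2 (WB@5)) EX@6 MEM@7 WB@8
I2 ld r4 <- r5: IF@3 ID@6 stall=0 (-) EX@7 MEM@8 WB@9
I3 mul r3 <- r5,r2: IF@6 ID@7 stall=1 (RAW on I1.r2 (WB@8)) EX@9 MEM@10 WB@11
I4 ld r3 <- r5: IF@7 ID@9 stall=0 (-) EX@10 MEM@11 WB@12
I5 ld r4 <- r1: IF@9 ID@10 stall=0 (-) EX@11 MEM@12 WB@13
I6 mul r5 <- r1,r4: IF@10 ID@11 stall=2 (RAW on I5.r4 (WB@13)) EX@14 MEM@15 WB@16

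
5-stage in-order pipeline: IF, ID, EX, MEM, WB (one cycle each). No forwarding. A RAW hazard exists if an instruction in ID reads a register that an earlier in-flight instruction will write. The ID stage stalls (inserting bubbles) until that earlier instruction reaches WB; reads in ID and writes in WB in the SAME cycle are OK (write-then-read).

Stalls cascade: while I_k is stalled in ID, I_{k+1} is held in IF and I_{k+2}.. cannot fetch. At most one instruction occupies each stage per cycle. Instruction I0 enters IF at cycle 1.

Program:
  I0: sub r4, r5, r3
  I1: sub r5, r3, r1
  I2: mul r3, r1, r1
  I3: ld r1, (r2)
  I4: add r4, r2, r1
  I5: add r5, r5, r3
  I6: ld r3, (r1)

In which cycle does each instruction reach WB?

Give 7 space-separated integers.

Answer: 5 6 7 8 11 12 13

Derivation:
I0 sub r4 <- r5,r3: IF@1 ID@2 stall=0 (-) EX@3 MEM@4 WB@5
I1 sub r5 <- r3,r1: IF@2 ID@3 stall=0 (-) EX@4 MEM@5 WB@6
I2 mul r3 <- r1,r1: IF@3 ID@4 stall=0 (-) EX@5 MEM@6 WB@7
I3 ld r1 <- r2: IF@4 ID@5 stall=0 (-) EX@6 MEM@7 WB@8
I4 add r4 <- r2,r1: IF@5 ID@6 stall=2 (RAW on I3.r1 (WB@8)) EX@9 MEM@10 WB@11
I5 add r5 <- r5,r3: IF@6 ID@9 stall=0 (-) EX@10 MEM@11 WB@12
I6 ld r3 <- r1: IF@9 ID@10 stall=0 (-) EX@11 MEM@12 WB@13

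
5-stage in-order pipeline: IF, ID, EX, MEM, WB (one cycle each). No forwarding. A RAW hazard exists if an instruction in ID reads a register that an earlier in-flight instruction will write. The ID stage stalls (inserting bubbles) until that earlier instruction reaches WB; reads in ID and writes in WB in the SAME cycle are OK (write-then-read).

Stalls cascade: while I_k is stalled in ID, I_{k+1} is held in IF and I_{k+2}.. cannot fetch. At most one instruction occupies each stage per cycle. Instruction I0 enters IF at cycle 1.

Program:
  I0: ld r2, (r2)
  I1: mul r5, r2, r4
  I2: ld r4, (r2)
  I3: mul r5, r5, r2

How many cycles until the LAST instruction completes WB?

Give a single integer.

I0 ld r2 <- r2: IF@1 ID@2 stall=0 (-) EX@3 MEM@4 WB@5
I1 mul r5 <- r2,r4: IF@2 ID@3 stall=2 (RAW on I0.r2 (WB@5)) EX@6 MEM@7 WB@8
I2 ld r4 <- r2: IF@3 ID@6 stall=0 (-) EX@7 MEM@8 WB@9
I3 mul r5 <- r5,r2: IF@6 ID@7 stall=1 (RAW on I1.r5 (WB@8)) EX@9 MEM@10 WB@11

Answer: 11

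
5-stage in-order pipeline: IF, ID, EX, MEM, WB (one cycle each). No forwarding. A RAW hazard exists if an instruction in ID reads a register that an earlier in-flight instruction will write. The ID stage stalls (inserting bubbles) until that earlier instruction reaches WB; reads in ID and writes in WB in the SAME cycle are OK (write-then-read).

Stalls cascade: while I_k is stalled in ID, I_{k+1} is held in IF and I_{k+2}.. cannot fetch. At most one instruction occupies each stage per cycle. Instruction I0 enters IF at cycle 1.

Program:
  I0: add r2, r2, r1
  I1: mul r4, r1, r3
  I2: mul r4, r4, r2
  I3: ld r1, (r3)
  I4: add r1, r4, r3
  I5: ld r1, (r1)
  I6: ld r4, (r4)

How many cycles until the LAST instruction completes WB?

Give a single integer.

Answer: 16

Derivation:
I0 add r2 <- r2,r1: IF@1 ID@2 stall=0 (-) EX@3 MEM@4 WB@5
I1 mul r4 <- r1,r3: IF@2 ID@3 stall=0 (-) EX@4 MEM@5 WB@6
I2 mul r4 <- r4,r2: IF@3 ID@4 stall=2 (RAW on I1.r4 (WB@6)) EX@7 MEM@8 WB@9
I3 ld r1 <- r3: IF@4 ID@7 stall=0 (-) EX@8 MEM@9 WB@10
I4 add r1 <- r4,r3: IF@7 ID@8 stall=1 (RAW on I2.r4 (WB@9)) EX@10 MEM@11 WB@12
I5 ld r1 <- r1: IF@8 ID@10 stall=2 (RAW on I4.r1 (WB@12)) EX@13 MEM@14 WB@15
I6 ld r4 <- r4: IF@10 ID@13 stall=0 (-) EX@14 MEM@15 WB@16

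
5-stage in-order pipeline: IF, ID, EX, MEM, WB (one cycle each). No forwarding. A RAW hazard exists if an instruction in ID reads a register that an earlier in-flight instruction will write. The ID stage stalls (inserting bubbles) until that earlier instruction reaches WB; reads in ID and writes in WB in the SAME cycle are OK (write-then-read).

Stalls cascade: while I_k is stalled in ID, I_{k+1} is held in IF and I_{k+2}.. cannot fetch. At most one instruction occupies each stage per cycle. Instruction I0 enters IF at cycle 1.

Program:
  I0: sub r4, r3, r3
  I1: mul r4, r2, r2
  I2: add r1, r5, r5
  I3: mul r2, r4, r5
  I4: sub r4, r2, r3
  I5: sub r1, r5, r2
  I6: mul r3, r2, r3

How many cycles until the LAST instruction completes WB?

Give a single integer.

I0 sub r4 <- r3,r3: IF@1 ID@2 stall=0 (-) EX@3 MEM@4 WB@5
I1 mul r4 <- r2,r2: IF@2 ID@3 stall=0 (-) EX@4 MEM@5 WB@6
I2 add r1 <- r5,r5: IF@3 ID@4 stall=0 (-) EX@5 MEM@6 WB@7
I3 mul r2 <- r4,r5: IF@4 ID@5 stall=1 (RAW on I1.r4 (WB@6)) EX@7 MEM@8 WB@9
I4 sub r4 <- r2,r3: IF@5 ID@7 stall=2 (RAW on I3.r2 (WB@9)) EX@10 MEM@11 WB@12
I5 sub r1 <- r5,r2: IF@7 ID@10 stall=0 (-) EX@11 MEM@12 WB@13
I6 mul r3 <- r2,r3: IF@10 ID@11 stall=0 (-) EX@12 MEM@13 WB@14

Answer: 14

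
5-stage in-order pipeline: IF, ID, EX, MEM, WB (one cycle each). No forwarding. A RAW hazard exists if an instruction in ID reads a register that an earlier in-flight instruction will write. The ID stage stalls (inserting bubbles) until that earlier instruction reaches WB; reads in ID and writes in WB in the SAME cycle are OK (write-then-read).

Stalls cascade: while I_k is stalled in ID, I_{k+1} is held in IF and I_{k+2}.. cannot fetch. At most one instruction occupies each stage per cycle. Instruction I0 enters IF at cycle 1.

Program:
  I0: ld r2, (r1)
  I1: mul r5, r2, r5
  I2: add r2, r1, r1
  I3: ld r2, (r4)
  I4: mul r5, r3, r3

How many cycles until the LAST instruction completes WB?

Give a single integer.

I0 ld r2 <- r1: IF@1 ID@2 stall=0 (-) EX@3 MEM@4 WB@5
I1 mul r5 <- r2,r5: IF@2 ID@3 stall=2 (RAW on I0.r2 (WB@5)) EX@6 MEM@7 WB@8
I2 add r2 <- r1,r1: IF@3 ID@6 stall=0 (-) EX@7 MEM@8 WB@9
I3 ld r2 <- r4: IF@6 ID@7 stall=0 (-) EX@8 MEM@9 WB@10
I4 mul r5 <- r3,r3: IF@7 ID@8 stall=0 (-) EX@9 MEM@10 WB@11

Answer: 11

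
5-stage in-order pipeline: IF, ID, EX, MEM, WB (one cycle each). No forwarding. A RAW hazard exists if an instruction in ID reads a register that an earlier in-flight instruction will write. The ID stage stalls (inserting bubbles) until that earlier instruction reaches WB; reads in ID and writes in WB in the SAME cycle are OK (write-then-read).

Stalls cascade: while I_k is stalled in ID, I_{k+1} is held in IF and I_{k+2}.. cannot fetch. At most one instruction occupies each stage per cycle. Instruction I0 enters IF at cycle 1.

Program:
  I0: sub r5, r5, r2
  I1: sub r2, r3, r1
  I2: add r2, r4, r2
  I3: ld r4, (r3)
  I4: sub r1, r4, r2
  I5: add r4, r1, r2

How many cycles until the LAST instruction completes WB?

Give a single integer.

I0 sub r5 <- r5,r2: IF@1 ID@2 stall=0 (-) EX@3 MEM@4 WB@5
I1 sub r2 <- r3,r1: IF@2 ID@3 stall=0 (-) EX@4 MEM@5 WB@6
I2 add r2 <- r4,r2: IF@3 ID@4 stall=2 (RAW on I1.r2 (WB@6)) EX@7 MEM@8 WB@9
I3 ld r4 <- r3: IF@4 ID@7 stall=0 (-) EX@8 MEM@9 WB@10
I4 sub r1 <- r4,r2: IF@7 ID@8 stall=2 (RAW on I3.r4 (WB@10)) EX@11 MEM@12 WB@13
I5 add r4 <- r1,r2: IF@8 ID@11 stall=2 (RAW on I4.r1 (WB@13)) EX@14 MEM@15 WB@16

Answer: 16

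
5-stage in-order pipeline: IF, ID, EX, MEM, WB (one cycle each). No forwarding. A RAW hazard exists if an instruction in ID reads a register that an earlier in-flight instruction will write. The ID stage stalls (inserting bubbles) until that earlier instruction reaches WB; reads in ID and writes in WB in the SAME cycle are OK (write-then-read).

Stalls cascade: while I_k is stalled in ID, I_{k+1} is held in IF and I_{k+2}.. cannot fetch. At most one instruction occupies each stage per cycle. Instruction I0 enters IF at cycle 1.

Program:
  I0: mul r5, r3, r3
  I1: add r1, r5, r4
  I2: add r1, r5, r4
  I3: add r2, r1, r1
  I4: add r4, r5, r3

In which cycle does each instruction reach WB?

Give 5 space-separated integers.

Answer: 5 8 9 12 13

Derivation:
I0 mul r5 <- r3,r3: IF@1 ID@2 stall=0 (-) EX@3 MEM@4 WB@5
I1 add r1 <- r5,r4: IF@2 ID@3 stall=2 (RAW on I0.r5 (WB@5)) EX@6 MEM@7 WB@8
I2 add r1 <- r5,r4: IF@3 ID@6 stall=0 (-) EX@7 MEM@8 WB@9
I3 add r2 <- r1,r1: IF@6 ID@7 stall=2 (RAW on I2.r1 (WB@9)) EX@10 MEM@11 WB@12
I4 add r4 <- r5,r3: IF@7 ID@10 stall=0 (-) EX@11 MEM@12 WB@13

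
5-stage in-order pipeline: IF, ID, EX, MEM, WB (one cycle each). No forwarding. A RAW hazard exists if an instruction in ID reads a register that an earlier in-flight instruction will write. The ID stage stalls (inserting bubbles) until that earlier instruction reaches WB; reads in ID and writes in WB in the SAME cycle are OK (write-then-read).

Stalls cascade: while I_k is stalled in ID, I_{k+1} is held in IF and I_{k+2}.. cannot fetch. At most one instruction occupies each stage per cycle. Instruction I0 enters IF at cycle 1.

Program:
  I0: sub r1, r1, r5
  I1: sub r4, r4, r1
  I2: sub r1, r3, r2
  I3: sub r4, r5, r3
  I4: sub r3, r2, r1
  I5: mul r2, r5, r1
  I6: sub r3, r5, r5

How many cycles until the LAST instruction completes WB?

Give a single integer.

I0 sub r1 <- r1,r5: IF@1 ID@2 stall=0 (-) EX@3 MEM@4 WB@5
I1 sub r4 <- r4,r1: IF@2 ID@3 stall=2 (RAW on I0.r1 (WB@5)) EX@6 MEM@7 WB@8
I2 sub r1 <- r3,r2: IF@3 ID@6 stall=0 (-) EX@7 MEM@8 WB@9
I3 sub r4 <- r5,r3: IF@6 ID@7 stall=0 (-) EX@8 MEM@9 WB@10
I4 sub r3 <- r2,r1: IF@7 ID@8 stall=1 (RAW on I2.r1 (WB@9)) EX@10 MEM@11 WB@12
I5 mul r2 <- r5,r1: IF@8 ID@10 stall=0 (-) EX@11 MEM@12 WB@13
I6 sub r3 <- r5,r5: IF@10 ID@11 stall=0 (-) EX@12 MEM@13 WB@14

Answer: 14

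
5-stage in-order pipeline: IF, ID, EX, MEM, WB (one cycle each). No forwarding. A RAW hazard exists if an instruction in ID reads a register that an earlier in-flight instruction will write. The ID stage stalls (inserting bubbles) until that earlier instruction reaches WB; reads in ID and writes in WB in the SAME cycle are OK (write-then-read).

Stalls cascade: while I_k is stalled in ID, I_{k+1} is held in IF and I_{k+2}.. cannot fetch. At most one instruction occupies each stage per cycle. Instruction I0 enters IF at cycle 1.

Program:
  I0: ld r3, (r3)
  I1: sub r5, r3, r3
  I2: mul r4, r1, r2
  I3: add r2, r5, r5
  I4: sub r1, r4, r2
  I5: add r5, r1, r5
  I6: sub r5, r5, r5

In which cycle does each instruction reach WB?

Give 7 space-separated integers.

Answer: 5 8 9 11 14 17 20

Derivation:
I0 ld r3 <- r3: IF@1 ID@2 stall=0 (-) EX@3 MEM@4 WB@5
I1 sub r5 <- r3,r3: IF@2 ID@3 stall=2 (RAW on I0.r3 (WB@5)) EX@6 MEM@7 WB@8
I2 mul r4 <- r1,r2: IF@3 ID@6 stall=0 (-) EX@7 MEM@8 WB@9
I3 add r2 <- r5,r5: IF@6 ID@7 stall=1 (RAW on I1.r5 (WB@8)) EX@9 MEM@10 WB@11
I4 sub r1 <- r4,r2: IF@7 ID@9 stall=2 (RAW on I3.r2 (WB@11)) EX@12 MEM@13 WB@14
I5 add r5 <- r1,r5: IF@9 ID@12 stall=2 (RAW on I4.r1 (WB@14)) EX@15 MEM@16 WB@17
I6 sub r5 <- r5,r5: IF@12 ID@15 stall=2 (RAW on I5.r5 (WB@17)) EX@18 MEM@19 WB@20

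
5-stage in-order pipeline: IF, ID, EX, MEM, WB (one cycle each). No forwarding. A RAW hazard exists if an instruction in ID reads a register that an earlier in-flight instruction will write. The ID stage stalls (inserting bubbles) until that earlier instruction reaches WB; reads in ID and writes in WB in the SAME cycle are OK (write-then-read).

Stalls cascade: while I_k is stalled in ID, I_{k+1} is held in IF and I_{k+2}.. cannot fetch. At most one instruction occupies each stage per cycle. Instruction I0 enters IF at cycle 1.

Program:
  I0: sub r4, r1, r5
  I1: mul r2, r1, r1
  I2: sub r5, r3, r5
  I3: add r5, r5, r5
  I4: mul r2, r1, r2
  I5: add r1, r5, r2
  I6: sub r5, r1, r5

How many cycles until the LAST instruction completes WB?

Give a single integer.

I0 sub r4 <- r1,r5: IF@1 ID@2 stall=0 (-) EX@3 MEM@4 WB@5
I1 mul r2 <- r1,r1: IF@2 ID@3 stall=0 (-) EX@4 MEM@5 WB@6
I2 sub r5 <- r3,r5: IF@3 ID@4 stall=0 (-) EX@5 MEM@6 WB@7
I3 add r5 <- r5,r5: IF@4 ID@5 stall=2 (RAW on I2.r5 (WB@7)) EX@8 MEM@9 WB@10
I4 mul r2 <- r1,r2: IF@5 ID@8 stall=0 (-) EX@9 MEM@10 WB@11
I5 add r1 <- r5,r2: IF@8 ID@9 stall=2 (RAW on I4.r2 (WB@11)) EX@12 MEM@13 WB@14
I6 sub r5 <- r1,r5: IF@9 ID@12 stall=2 (RAW on I5.r1 (WB@14)) EX@15 MEM@16 WB@17

Answer: 17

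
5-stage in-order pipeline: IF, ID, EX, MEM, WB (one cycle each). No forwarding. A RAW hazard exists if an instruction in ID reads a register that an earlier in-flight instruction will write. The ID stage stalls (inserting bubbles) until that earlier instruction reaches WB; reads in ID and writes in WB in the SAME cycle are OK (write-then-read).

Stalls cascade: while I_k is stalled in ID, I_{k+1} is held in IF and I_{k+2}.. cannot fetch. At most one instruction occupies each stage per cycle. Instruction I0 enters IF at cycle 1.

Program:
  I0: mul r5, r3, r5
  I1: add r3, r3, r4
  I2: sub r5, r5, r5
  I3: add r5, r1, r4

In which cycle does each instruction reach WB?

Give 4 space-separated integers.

I0 mul r5 <- r3,r5: IF@1 ID@2 stall=0 (-) EX@3 MEM@4 WB@5
I1 add r3 <- r3,r4: IF@2 ID@3 stall=0 (-) EX@4 MEM@5 WB@6
I2 sub r5 <- r5,r5: IF@3 ID@4 stall=1 (RAW on I0.r5 (WB@5)) EX@6 MEM@7 WB@8
I3 add r5 <- r1,r4: IF@4 ID@6 stall=0 (-) EX@7 MEM@8 WB@9

Answer: 5 6 8 9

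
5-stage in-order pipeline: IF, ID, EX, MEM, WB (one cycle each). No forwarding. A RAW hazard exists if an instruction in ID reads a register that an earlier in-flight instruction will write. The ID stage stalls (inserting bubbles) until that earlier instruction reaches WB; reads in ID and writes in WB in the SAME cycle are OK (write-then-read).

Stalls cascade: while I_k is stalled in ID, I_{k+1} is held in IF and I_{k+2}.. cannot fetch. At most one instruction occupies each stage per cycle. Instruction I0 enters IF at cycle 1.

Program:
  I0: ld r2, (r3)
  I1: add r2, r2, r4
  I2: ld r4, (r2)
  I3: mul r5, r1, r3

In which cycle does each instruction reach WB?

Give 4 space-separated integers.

Answer: 5 8 11 12

Derivation:
I0 ld r2 <- r3: IF@1 ID@2 stall=0 (-) EX@3 MEM@4 WB@5
I1 add r2 <- r2,r4: IF@2 ID@3 stall=2 (RAW on I0.r2 (WB@5)) EX@6 MEM@7 WB@8
I2 ld r4 <- r2: IF@3 ID@6 stall=2 (RAW on I1.r2 (WB@8)) EX@9 MEM@10 WB@11
I3 mul r5 <- r1,r3: IF@6 ID@9 stall=0 (-) EX@10 MEM@11 WB@12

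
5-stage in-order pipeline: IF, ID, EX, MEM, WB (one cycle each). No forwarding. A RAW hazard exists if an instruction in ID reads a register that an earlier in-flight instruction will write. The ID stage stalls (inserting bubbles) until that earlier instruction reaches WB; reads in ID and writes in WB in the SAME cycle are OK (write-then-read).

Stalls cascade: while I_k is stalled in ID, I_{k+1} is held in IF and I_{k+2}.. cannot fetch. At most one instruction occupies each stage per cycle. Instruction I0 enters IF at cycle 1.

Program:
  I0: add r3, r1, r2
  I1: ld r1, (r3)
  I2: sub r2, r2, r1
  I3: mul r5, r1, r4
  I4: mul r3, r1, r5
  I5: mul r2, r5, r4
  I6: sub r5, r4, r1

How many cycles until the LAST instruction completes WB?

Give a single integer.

I0 add r3 <- r1,r2: IF@1 ID@2 stall=0 (-) EX@3 MEM@4 WB@5
I1 ld r1 <- r3: IF@2 ID@3 stall=2 (RAW on I0.r3 (WB@5)) EX@6 MEM@7 WB@8
I2 sub r2 <- r2,r1: IF@3 ID@6 stall=2 (RAW on I1.r1 (WB@8)) EX@9 MEM@10 WB@11
I3 mul r5 <- r1,r4: IF@6 ID@9 stall=0 (-) EX@10 MEM@11 WB@12
I4 mul r3 <- r1,r5: IF@9 ID@10 stall=2 (RAW on I3.r5 (WB@12)) EX@13 MEM@14 WB@15
I5 mul r2 <- r5,r4: IF@10 ID@13 stall=0 (-) EX@14 MEM@15 WB@16
I6 sub r5 <- r4,r1: IF@13 ID@14 stall=0 (-) EX@15 MEM@16 WB@17

Answer: 17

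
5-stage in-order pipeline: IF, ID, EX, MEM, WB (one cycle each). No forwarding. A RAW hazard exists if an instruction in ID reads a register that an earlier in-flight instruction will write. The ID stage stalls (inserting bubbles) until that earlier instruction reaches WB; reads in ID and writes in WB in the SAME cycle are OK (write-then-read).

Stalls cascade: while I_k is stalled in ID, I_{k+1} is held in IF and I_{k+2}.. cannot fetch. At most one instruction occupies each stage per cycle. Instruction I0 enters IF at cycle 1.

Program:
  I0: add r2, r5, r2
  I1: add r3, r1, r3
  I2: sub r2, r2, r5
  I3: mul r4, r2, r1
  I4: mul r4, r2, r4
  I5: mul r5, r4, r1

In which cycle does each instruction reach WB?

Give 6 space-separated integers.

I0 add r2 <- r5,r2: IF@1 ID@2 stall=0 (-) EX@3 MEM@4 WB@5
I1 add r3 <- r1,r3: IF@2 ID@3 stall=0 (-) EX@4 MEM@5 WB@6
I2 sub r2 <- r2,r5: IF@3 ID@4 stall=1 (RAW on I0.r2 (WB@5)) EX@6 MEM@7 WB@8
I3 mul r4 <- r2,r1: IF@4 ID@6 stall=2 (RAW on I2.r2 (WB@8)) EX@9 MEM@10 WB@11
I4 mul r4 <- r2,r4: IF@6 ID@9 stall=2 (RAW on I3.r4 (WB@11)) EX@12 MEM@13 WB@14
I5 mul r5 <- r4,r1: IF@9 ID@12 stall=2 (RAW on I4.r4 (WB@14)) EX@15 MEM@16 WB@17

Answer: 5 6 8 11 14 17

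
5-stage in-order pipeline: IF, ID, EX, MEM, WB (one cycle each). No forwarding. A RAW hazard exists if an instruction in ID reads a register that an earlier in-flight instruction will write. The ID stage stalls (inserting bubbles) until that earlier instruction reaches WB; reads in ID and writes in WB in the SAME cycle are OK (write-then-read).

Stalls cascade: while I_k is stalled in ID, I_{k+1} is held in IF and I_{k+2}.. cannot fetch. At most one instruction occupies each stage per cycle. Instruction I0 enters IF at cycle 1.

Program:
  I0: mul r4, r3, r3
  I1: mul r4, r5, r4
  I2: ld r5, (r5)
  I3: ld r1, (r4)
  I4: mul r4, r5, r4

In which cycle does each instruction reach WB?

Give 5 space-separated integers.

I0 mul r4 <- r3,r3: IF@1 ID@2 stall=0 (-) EX@3 MEM@4 WB@5
I1 mul r4 <- r5,r4: IF@2 ID@3 stall=2 (RAW on I0.r4 (WB@5)) EX@6 MEM@7 WB@8
I2 ld r5 <- r5: IF@3 ID@6 stall=0 (-) EX@7 MEM@8 WB@9
I3 ld r1 <- r4: IF@6 ID@7 stall=1 (RAW on I1.r4 (WB@8)) EX@9 MEM@10 WB@11
I4 mul r4 <- r5,r4: IF@7 ID@9 stall=0 (-) EX@10 MEM@11 WB@12

Answer: 5 8 9 11 12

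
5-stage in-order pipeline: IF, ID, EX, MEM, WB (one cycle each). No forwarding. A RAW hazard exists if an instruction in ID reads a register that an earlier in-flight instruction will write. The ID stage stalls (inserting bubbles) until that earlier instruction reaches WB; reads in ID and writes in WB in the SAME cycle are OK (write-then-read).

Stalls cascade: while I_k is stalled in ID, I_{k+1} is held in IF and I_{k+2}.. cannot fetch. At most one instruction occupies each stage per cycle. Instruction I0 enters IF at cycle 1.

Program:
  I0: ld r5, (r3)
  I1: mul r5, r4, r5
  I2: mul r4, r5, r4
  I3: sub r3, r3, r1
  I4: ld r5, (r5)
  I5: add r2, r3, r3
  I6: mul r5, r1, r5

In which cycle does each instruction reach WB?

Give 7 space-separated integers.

Answer: 5 8 11 12 13 15 16

Derivation:
I0 ld r5 <- r3: IF@1 ID@2 stall=0 (-) EX@3 MEM@4 WB@5
I1 mul r5 <- r4,r5: IF@2 ID@3 stall=2 (RAW on I0.r5 (WB@5)) EX@6 MEM@7 WB@8
I2 mul r4 <- r5,r4: IF@3 ID@6 stall=2 (RAW on I1.r5 (WB@8)) EX@9 MEM@10 WB@11
I3 sub r3 <- r3,r1: IF@6 ID@9 stall=0 (-) EX@10 MEM@11 WB@12
I4 ld r5 <- r5: IF@9 ID@10 stall=0 (-) EX@11 MEM@12 WB@13
I5 add r2 <- r3,r3: IF@10 ID@11 stall=1 (RAW on I3.r3 (WB@12)) EX@13 MEM@14 WB@15
I6 mul r5 <- r1,r5: IF@11 ID@13 stall=0 (-) EX@14 MEM@15 WB@16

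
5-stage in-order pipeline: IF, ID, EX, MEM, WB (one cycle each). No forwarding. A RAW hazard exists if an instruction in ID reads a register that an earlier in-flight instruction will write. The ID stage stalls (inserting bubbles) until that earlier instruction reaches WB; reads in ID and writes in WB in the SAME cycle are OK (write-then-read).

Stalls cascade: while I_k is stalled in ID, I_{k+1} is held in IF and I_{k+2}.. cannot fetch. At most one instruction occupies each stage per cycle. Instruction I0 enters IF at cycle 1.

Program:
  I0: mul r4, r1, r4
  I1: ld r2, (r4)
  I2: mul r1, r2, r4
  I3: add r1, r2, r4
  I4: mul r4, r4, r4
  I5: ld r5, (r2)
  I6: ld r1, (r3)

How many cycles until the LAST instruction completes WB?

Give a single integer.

I0 mul r4 <- r1,r4: IF@1 ID@2 stall=0 (-) EX@3 MEM@4 WB@5
I1 ld r2 <- r4: IF@2 ID@3 stall=2 (RAW on I0.r4 (WB@5)) EX@6 MEM@7 WB@8
I2 mul r1 <- r2,r4: IF@3 ID@6 stall=2 (RAW on I1.r2 (WB@8)) EX@9 MEM@10 WB@11
I3 add r1 <- r2,r4: IF@6 ID@9 stall=0 (-) EX@10 MEM@11 WB@12
I4 mul r4 <- r4,r4: IF@9 ID@10 stall=0 (-) EX@11 MEM@12 WB@13
I5 ld r5 <- r2: IF@10 ID@11 stall=0 (-) EX@12 MEM@13 WB@14
I6 ld r1 <- r3: IF@11 ID@12 stall=0 (-) EX@13 MEM@14 WB@15

Answer: 15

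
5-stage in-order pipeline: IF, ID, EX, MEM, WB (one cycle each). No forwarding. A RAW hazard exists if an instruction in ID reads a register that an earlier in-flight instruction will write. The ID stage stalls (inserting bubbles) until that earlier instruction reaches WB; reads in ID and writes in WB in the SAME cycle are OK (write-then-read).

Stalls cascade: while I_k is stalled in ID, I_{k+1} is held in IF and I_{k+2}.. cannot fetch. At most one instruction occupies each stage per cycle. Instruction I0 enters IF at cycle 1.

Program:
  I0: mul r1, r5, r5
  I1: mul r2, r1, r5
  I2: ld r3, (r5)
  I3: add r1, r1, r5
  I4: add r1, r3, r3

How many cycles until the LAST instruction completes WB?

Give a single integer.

I0 mul r1 <- r5,r5: IF@1 ID@2 stall=0 (-) EX@3 MEM@4 WB@5
I1 mul r2 <- r1,r5: IF@2 ID@3 stall=2 (RAW on I0.r1 (WB@5)) EX@6 MEM@7 WB@8
I2 ld r3 <- r5: IF@3 ID@6 stall=0 (-) EX@7 MEM@8 WB@9
I3 add r1 <- r1,r5: IF@6 ID@7 stall=0 (-) EX@8 MEM@9 WB@10
I4 add r1 <- r3,r3: IF@7 ID@8 stall=1 (RAW on I2.r3 (WB@9)) EX@10 MEM@11 WB@12

Answer: 12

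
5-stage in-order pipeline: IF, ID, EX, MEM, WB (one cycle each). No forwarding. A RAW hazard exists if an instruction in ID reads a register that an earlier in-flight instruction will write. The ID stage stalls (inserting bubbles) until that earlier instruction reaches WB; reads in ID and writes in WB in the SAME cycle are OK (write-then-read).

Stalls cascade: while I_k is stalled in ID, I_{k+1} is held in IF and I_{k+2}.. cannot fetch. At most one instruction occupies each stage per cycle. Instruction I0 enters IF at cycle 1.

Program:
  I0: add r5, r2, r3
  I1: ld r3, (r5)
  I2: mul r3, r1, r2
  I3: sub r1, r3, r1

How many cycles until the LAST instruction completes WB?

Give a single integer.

Answer: 12

Derivation:
I0 add r5 <- r2,r3: IF@1 ID@2 stall=0 (-) EX@3 MEM@4 WB@5
I1 ld r3 <- r5: IF@2 ID@3 stall=2 (RAW on I0.r5 (WB@5)) EX@6 MEM@7 WB@8
I2 mul r3 <- r1,r2: IF@3 ID@6 stall=0 (-) EX@7 MEM@8 WB@9
I3 sub r1 <- r3,r1: IF@6 ID@7 stall=2 (RAW on I2.r3 (WB@9)) EX@10 MEM@11 WB@12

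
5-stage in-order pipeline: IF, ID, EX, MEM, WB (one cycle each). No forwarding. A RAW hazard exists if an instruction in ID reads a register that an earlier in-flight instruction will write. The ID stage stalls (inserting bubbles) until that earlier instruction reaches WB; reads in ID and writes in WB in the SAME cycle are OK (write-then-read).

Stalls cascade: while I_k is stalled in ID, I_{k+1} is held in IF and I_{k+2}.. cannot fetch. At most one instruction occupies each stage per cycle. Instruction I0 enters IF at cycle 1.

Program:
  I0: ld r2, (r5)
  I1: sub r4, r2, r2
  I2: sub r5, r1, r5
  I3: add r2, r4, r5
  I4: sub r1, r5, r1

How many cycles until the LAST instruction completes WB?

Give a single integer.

I0 ld r2 <- r5: IF@1 ID@2 stall=0 (-) EX@3 MEM@4 WB@5
I1 sub r4 <- r2,r2: IF@2 ID@3 stall=2 (RAW on I0.r2 (WB@5)) EX@6 MEM@7 WB@8
I2 sub r5 <- r1,r5: IF@3 ID@6 stall=0 (-) EX@7 MEM@8 WB@9
I3 add r2 <- r4,r5: IF@6 ID@7 stall=2 (RAW on I2.r5 (WB@9)) EX@10 MEM@11 WB@12
I4 sub r1 <- r5,r1: IF@7 ID@10 stall=0 (-) EX@11 MEM@12 WB@13

Answer: 13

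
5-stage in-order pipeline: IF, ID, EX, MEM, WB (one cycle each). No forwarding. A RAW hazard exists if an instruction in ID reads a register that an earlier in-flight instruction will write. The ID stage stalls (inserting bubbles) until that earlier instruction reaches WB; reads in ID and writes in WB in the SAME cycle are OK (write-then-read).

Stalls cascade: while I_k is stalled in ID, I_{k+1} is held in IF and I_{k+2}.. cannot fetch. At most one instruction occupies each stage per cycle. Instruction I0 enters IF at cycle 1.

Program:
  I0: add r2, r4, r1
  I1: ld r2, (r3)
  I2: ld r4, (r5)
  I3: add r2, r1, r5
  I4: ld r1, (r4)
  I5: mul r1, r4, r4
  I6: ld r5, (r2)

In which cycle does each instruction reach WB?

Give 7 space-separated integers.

I0 add r2 <- r4,r1: IF@1 ID@2 stall=0 (-) EX@3 MEM@4 WB@5
I1 ld r2 <- r3: IF@2 ID@3 stall=0 (-) EX@4 MEM@5 WB@6
I2 ld r4 <- r5: IF@3 ID@4 stall=0 (-) EX@5 MEM@6 WB@7
I3 add r2 <- r1,r5: IF@4 ID@5 stall=0 (-) EX@6 MEM@7 WB@8
I4 ld r1 <- r4: IF@5 ID@6 stall=1 (RAW on I2.r4 (WB@7)) EX@8 MEM@9 WB@10
I5 mul r1 <- r4,r4: IF@6 ID@8 stall=0 (-) EX@9 MEM@10 WB@11
I6 ld r5 <- r2: IF@8 ID@9 stall=0 (-) EX@10 MEM@11 WB@12

Answer: 5 6 7 8 10 11 12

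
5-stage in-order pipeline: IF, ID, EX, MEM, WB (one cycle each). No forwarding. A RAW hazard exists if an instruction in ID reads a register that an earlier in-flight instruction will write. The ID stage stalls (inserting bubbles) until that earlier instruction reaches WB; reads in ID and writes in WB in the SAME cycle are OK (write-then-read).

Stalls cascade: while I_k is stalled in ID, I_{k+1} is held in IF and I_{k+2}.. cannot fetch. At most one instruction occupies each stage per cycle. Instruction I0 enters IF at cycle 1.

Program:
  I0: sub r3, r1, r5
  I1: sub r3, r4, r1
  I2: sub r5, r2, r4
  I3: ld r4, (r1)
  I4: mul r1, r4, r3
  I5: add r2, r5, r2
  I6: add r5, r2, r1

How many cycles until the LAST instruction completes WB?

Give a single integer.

I0 sub r3 <- r1,r5: IF@1 ID@2 stall=0 (-) EX@3 MEM@4 WB@5
I1 sub r3 <- r4,r1: IF@2 ID@3 stall=0 (-) EX@4 MEM@5 WB@6
I2 sub r5 <- r2,r4: IF@3 ID@4 stall=0 (-) EX@5 MEM@6 WB@7
I3 ld r4 <- r1: IF@4 ID@5 stall=0 (-) EX@6 MEM@7 WB@8
I4 mul r1 <- r4,r3: IF@5 ID@6 stall=2 (RAW on I3.r4 (WB@8)) EX@9 MEM@10 WB@11
I5 add r2 <- r5,r2: IF@6 ID@9 stall=0 (-) EX@10 MEM@11 WB@12
I6 add r5 <- r2,r1: IF@9 ID@10 stall=2 (RAW on I5.r2 (WB@12)) EX@13 MEM@14 WB@15

Answer: 15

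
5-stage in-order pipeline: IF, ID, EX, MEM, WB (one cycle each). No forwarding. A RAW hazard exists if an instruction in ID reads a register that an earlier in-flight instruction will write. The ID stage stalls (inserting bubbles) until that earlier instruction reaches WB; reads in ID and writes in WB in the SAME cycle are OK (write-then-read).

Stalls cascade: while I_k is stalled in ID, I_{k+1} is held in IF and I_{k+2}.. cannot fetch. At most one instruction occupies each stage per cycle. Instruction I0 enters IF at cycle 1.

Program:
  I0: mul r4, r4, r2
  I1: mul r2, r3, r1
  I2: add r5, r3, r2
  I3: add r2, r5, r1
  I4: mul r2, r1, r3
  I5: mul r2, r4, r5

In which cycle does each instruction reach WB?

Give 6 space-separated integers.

Answer: 5 6 9 12 13 14

Derivation:
I0 mul r4 <- r4,r2: IF@1 ID@2 stall=0 (-) EX@3 MEM@4 WB@5
I1 mul r2 <- r3,r1: IF@2 ID@3 stall=0 (-) EX@4 MEM@5 WB@6
I2 add r5 <- r3,r2: IF@3 ID@4 stall=2 (RAW on I1.r2 (WB@6)) EX@7 MEM@8 WB@9
I3 add r2 <- r5,r1: IF@4 ID@7 stall=2 (RAW on I2.r5 (WB@9)) EX@10 MEM@11 WB@12
I4 mul r2 <- r1,r3: IF@7 ID@10 stall=0 (-) EX@11 MEM@12 WB@13
I5 mul r2 <- r4,r5: IF@10 ID@11 stall=0 (-) EX@12 MEM@13 WB@14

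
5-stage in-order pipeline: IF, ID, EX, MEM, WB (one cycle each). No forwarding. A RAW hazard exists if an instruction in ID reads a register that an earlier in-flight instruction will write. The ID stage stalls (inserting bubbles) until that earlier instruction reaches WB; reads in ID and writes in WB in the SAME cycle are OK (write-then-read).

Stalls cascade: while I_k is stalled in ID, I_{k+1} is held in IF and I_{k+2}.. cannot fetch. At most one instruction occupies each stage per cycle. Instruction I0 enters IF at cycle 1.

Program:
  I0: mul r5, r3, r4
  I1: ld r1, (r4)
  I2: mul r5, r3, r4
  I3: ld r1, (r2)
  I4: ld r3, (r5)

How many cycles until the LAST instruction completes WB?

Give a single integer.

I0 mul r5 <- r3,r4: IF@1 ID@2 stall=0 (-) EX@3 MEM@4 WB@5
I1 ld r1 <- r4: IF@2 ID@3 stall=0 (-) EX@4 MEM@5 WB@6
I2 mul r5 <- r3,r4: IF@3 ID@4 stall=0 (-) EX@5 MEM@6 WB@7
I3 ld r1 <- r2: IF@4 ID@5 stall=0 (-) EX@6 MEM@7 WB@8
I4 ld r3 <- r5: IF@5 ID@6 stall=1 (RAW on I2.r5 (WB@7)) EX@8 MEM@9 WB@10

Answer: 10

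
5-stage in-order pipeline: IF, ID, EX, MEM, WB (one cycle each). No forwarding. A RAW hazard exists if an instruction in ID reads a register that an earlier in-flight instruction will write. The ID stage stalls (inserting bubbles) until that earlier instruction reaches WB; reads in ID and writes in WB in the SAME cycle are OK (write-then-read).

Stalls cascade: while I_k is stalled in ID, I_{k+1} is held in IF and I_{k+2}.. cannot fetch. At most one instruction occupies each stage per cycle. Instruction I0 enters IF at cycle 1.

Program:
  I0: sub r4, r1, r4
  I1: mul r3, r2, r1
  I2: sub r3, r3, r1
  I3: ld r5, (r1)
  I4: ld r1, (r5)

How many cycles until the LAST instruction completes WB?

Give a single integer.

Answer: 13

Derivation:
I0 sub r4 <- r1,r4: IF@1 ID@2 stall=0 (-) EX@3 MEM@4 WB@5
I1 mul r3 <- r2,r1: IF@2 ID@3 stall=0 (-) EX@4 MEM@5 WB@6
I2 sub r3 <- r3,r1: IF@3 ID@4 stall=2 (RAW on I1.r3 (WB@6)) EX@7 MEM@8 WB@9
I3 ld r5 <- r1: IF@4 ID@7 stall=0 (-) EX@8 MEM@9 WB@10
I4 ld r1 <- r5: IF@7 ID@8 stall=2 (RAW on I3.r5 (WB@10)) EX@11 MEM@12 WB@13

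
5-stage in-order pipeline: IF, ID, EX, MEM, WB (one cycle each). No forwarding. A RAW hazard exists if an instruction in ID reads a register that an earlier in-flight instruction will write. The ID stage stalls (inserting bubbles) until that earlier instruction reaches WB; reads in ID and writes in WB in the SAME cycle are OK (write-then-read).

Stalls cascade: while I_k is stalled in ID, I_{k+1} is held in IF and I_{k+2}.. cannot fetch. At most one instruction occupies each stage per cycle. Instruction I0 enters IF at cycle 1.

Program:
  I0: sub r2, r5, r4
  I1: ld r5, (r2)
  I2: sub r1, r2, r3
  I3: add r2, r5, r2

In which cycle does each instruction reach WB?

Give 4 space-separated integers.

Answer: 5 8 9 11

Derivation:
I0 sub r2 <- r5,r4: IF@1 ID@2 stall=0 (-) EX@3 MEM@4 WB@5
I1 ld r5 <- r2: IF@2 ID@3 stall=2 (RAW on I0.r2 (WB@5)) EX@6 MEM@7 WB@8
I2 sub r1 <- r2,r3: IF@3 ID@6 stall=0 (-) EX@7 MEM@8 WB@9
I3 add r2 <- r5,r2: IF@6 ID@7 stall=1 (RAW on I1.r5 (WB@8)) EX@9 MEM@10 WB@11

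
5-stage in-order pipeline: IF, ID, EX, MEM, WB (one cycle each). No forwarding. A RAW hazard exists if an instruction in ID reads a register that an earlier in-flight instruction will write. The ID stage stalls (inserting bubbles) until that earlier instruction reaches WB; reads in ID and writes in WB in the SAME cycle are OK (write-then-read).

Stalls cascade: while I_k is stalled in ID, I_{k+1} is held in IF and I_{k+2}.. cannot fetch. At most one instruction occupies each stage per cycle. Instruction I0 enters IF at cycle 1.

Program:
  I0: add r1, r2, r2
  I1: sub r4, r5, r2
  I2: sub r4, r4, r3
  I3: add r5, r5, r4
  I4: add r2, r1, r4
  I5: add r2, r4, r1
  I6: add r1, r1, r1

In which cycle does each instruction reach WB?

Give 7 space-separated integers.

I0 add r1 <- r2,r2: IF@1 ID@2 stall=0 (-) EX@3 MEM@4 WB@5
I1 sub r4 <- r5,r2: IF@2 ID@3 stall=0 (-) EX@4 MEM@5 WB@6
I2 sub r4 <- r4,r3: IF@3 ID@4 stall=2 (RAW on I1.r4 (WB@6)) EX@7 MEM@8 WB@9
I3 add r5 <- r5,r4: IF@4 ID@7 stall=2 (RAW on I2.r4 (WB@9)) EX@10 MEM@11 WB@12
I4 add r2 <- r1,r4: IF@7 ID@10 stall=0 (-) EX@11 MEM@12 WB@13
I5 add r2 <- r4,r1: IF@10 ID@11 stall=0 (-) EX@12 MEM@13 WB@14
I6 add r1 <- r1,r1: IF@11 ID@12 stall=0 (-) EX@13 MEM@14 WB@15

Answer: 5 6 9 12 13 14 15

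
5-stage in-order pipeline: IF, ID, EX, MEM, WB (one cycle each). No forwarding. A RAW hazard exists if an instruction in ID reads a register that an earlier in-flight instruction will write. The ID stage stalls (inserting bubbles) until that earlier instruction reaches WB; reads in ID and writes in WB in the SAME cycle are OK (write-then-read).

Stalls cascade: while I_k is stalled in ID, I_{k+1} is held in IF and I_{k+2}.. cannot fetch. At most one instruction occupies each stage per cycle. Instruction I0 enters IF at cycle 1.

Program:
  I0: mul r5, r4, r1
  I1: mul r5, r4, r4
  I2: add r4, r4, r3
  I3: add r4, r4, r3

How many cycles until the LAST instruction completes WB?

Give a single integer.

I0 mul r5 <- r4,r1: IF@1 ID@2 stall=0 (-) EX@3 MEM@4 WB@5
I1 mul r5 <- r4,r4: IF@2 ID@3 stall=0 (-) EX@4 MEM@5 WB@6
I2 add r4 <- r4,r3: IF@3 ID@4 stall=0 (-) EX@5 MEM@6 WB@7
I3 add r4 <- r4,r3: IF@4 ID@5 stall=2 (RAW on I2.r4 (WB@7)) EX@8 MEM@9 WB@10

Answer: 10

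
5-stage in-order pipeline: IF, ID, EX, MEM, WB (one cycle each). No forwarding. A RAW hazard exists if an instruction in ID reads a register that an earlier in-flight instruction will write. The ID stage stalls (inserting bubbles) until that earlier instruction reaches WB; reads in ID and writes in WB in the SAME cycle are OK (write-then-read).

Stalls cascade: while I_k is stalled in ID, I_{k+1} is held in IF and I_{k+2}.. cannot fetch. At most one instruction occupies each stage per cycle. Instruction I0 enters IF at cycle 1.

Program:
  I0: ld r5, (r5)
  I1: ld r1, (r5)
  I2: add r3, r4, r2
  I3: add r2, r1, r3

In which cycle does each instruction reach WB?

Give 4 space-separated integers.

Answer: 5 8 9 12

Derivation:
I0 ld r5 <- r5: IF@1 ID@2 stall=0 (-) EX@3 MEM@4 WB@5
I1 ld r1 <- r5: IF@2 ID@3 stall=2 (RAW on I0.r5 (WB@5)) EX@6 MEM@7 WB@8
I2 add r3 <- r4,r2: IF@3 ID@6 stall=0 (-) EX@7 MEM@8 WB@9
I3 add r2 <- r1,r3: IF@6 ID@7 stall=2 (RAW on I2.r3 (WB@9)) EX@10 MEM@11 WB@12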